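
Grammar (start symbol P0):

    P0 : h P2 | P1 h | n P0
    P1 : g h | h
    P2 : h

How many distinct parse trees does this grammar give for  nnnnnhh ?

2

Parse trees for nnnnnhh:
  [P0 n [P0 n [P0 n [P0 n [P0 n [P0 h [P2 h]]]]]]]
  [P0 n [P0 n [P0 n [P0 n [P0 n [P0 [P1 h] h]]]]]]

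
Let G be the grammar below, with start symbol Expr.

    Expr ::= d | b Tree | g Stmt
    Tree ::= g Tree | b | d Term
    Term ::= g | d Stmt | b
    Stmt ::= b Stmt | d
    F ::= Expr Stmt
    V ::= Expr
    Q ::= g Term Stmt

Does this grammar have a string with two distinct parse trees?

(F, V, Q are unreachable from Expr, so their rules don't affect L(Expr).) The reachable rules are right-linear with at most one rule per (nonterminal, next-terminal) pair. Each input token forces the next rule, so parsing is deterministic.

Unambiguous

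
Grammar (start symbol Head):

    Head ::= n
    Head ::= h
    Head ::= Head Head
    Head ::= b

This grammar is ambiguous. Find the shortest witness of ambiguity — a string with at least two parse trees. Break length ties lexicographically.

length 1: no string has ≥2 trees
length 2: no string has ≥2 trees
length 3: b b b has 2 parse trees

Two derivations of b b b:
  Head ⇒ Head Head ⇒ Head Head Head ⇒ b Head Head ⇒ b b Head ⇒ b b b
  Head ⇒ Head Head ⇒ b Head ⇒ b Head Head ⇒ b b Head ⇒ b b b

b b b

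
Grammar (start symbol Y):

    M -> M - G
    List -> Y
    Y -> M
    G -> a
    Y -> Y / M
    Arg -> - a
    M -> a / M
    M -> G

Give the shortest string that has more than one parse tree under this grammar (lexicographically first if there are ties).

length 1: no string has ≥2 trees
length 3: a / a has 2 parse trees

Two derivations of a / a:
  Y ⇒ M ⇒ a / M ⇒ a / G ⇒ a / a
  Y ⇒ Y / M ⇒ M / M ⇒ G / M ⇒ a / M ⇒ a / G ⇒ a / a

a / a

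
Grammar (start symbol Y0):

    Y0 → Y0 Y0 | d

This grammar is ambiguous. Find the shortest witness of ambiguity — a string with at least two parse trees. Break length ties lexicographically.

d d d

length 1: no string has ≥2 trees
length 2: no string has ≥2 trees
length 3: d d d has 2 parse trees

Two derivations of d d d:
  Y0 ⇒ Y0 Y0 ⇒ Y0 Y0 Y0 ⇒ d Y0 Y0 ⇒ d d Y0 ⇒ d d d
  Y0 ⇒ Y0 Y0 ⇒ d Y0 ⇒ d Y0 Y0 ⇒ d d Y0 ⇒ d d d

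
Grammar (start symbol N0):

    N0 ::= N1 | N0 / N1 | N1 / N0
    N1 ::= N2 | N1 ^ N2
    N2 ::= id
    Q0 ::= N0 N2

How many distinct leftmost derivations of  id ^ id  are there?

Parse trees for id ^ id:
  [N0 [N1 [N1 [N2 id]] ^ [N2 id]]]

1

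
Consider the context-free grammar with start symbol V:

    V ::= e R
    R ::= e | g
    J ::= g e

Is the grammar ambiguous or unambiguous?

Only V, R are reachable from V; ignoring the rest: Restricted to the reachable nonterminals, every rule has the form A → t or A → t B, and no two rules for the same A share a first terminal. The grammar encodes a DFA — one run per string.

Unambiguous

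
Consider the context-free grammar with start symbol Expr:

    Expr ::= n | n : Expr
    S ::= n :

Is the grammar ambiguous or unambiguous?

Unambiguous

Only Expr is reachable from Expr; ignoring the rest: The reachable grammar is A → atom sep A | atom. Each atom is followed by either the separator (recurse) or end-of-string (stop) — no choice point.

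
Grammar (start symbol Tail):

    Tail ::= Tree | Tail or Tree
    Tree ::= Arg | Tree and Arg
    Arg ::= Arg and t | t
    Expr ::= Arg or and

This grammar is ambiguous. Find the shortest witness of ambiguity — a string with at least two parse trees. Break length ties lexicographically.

t and t

length 1: no string has ≥2 trees
length 3: t and t has 2 parse trees

Two derivations of t and t:
  Tail ⇒ Tree ⇒ Arg ⇒ Arg and t ⇒ t and t
  Tail ⇒ Tree ⇒ Tree and Arg ⇒ Arg and Arg ⇒ t and Arg ⇒ t and t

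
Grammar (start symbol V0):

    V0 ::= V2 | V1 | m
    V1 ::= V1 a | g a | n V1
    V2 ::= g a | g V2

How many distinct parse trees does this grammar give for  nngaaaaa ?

Parse trees for nngaaaaa (showing first 6 of 15):
  [V0 [V1 [V1 [V1 [V1 [V1 n [V1 n [V1 g a]]] a] a] a] a]]
  [V0 [V1 [V1 [V1 [V1 n [V1 [V1 n [V1 g a]] a]] a] a] a]]
  [V0 [V1 [V1 [V1 [V1 n [V1 n [V1 [V1 g a] a]]] a] a] a]]
  [V0 [V1 [V1 [V1 n [V1 [V1 [V1 n [V1 g a]] a] a]] a] a]]
  [V0 [V1 [V1 [V1 n [V1 [V1 n [V1 [V1 g a] a]] a]] a] a]]
  [V0 [V1 [V1 [V1 n [V1 n [V1 [V1 [V1 g a] a] a]]] a] a]]

15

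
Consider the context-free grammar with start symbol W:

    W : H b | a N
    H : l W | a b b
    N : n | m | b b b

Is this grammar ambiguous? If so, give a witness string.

Witness: a b b b

Derivation 1: W ⇒ H b ⇒ a b b b
Derivation 2: W ⇒ a N ⇒ a b b b

Two distinct leftmost derivations for the same string.

Ambiguous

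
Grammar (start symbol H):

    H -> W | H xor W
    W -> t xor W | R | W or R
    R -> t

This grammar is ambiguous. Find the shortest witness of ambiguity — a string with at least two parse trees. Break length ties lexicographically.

t xor t

length 1: no string has ≥2 trees
length 3: t xor t has 2 parse trees

Two derivations of t xor t:
  H ⇒ W ⇒ t xor W ⇒ t xor R ⇒ t xor t
  H ⇒ H xor W ⇒ W xor W ⇒ R xor W ⇒ t xor W ⇒ t xor R ⇒ t xor t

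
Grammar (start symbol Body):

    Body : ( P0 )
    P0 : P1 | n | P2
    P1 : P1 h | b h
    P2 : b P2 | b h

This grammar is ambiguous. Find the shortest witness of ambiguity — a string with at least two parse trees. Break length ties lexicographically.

( b h )

length 3: no string has ≥2 trees
length 4: ( b h ) has 2 parse trees

Two derivations of ( b h ):
  Body ⇒ ( P0 ) ⇒ ( P1 ) ⇒ ( b h )
  Body ⇒ ( P0 ) ⇒ ( P2 ) ⇒ ( b h )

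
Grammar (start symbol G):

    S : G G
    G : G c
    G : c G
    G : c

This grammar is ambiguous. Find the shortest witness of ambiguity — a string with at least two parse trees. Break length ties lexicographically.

length 1: no string has ≥2 trees
length 2: c c has 2 parse trees

Two derivations of c c:
  G ⇒ G c ⇒ c c
  G ⇒ c G ⇒ c c

c c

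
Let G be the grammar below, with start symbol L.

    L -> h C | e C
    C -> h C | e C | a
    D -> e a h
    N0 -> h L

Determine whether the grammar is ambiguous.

Unambiguous

Only L, C are reachable from L; ignoring the rest: The reachable rules are right-linear with at most one rule per (nonterminal, next-terminal) pair. Each input token forces the next rule, so parsing is deterministic.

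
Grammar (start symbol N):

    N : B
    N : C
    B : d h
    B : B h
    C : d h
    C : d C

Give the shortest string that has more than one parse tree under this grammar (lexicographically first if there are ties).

d h

length 2: d h has 2 parse trees

Two derivations of d h:
  N ⇒ B ⇒ d h
  N ⇒ C ⇒ d h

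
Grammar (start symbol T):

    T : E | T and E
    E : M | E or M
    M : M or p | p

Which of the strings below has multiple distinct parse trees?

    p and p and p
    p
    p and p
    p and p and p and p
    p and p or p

p and p and p: 1 tree
p: 1 tree
p and p: 1 tree
p and p and p and p: 1 tree
p and p or p: 2 trees

p and p or p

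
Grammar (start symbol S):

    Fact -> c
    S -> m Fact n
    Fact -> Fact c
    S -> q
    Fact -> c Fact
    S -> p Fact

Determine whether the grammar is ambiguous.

Witness: p c c

Derivation 1: S ⇒ p Fact ⇒ p Fact c ⇒ p c c
Derivation 2: S ⇒ p Fact ⇒ p c Fact ⇒ p c c

Two distinct leftmost derivations for the same string.

Ambiguous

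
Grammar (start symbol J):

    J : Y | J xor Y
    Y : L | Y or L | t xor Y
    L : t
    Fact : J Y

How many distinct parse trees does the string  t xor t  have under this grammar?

Parse trees for t xor t:
  [J [Y t xor [Y [L t]]]]
  [J [J [Y [L t]]] xor [Y [L t]]]

2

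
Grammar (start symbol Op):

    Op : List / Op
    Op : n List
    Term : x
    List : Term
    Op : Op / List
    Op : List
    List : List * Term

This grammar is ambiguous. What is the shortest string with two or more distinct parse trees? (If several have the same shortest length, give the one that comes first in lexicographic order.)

x / x

length 1: no string has ≥2 trees
length 2: no string has ≥2 trees
length 3: x / x has 2 parse trees

Two derivations of x / x:
  Op ⇒ List / Op ⇒ Term / Op ⇒ x / Op ⇒ x / List ⇒ x / Term ⇒ x / x
  Op ⇒ Op / List ⇒ List / List ⇒ Term / List ⇒ x / List ⇒ x / Term ⇒ x / x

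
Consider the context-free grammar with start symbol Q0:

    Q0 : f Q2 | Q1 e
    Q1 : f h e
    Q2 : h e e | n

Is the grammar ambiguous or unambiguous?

Witness: f h e e

Derivation 1: Q0 ⇒ f Q2 ⇒ f h e e
Derivation 2: Q0 ⇒ Q1 e ⇒ f h e e

Two distinct leftmost derivations for the same string.

Ambiguous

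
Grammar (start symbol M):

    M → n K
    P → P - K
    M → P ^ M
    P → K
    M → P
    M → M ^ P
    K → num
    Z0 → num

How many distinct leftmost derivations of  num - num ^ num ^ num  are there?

4

Parse trees for num - num ^ num ^ num:
  [M [P [P [K num]] - [K num]] ^ [M [P [K num]] ^ [M [P [K num]]]]]
  [M [P [P [K num]] - [K num]] ^ [M [M [P [K num]]] ^ [P [K num]]]]
  [M [M [P [P [K num]] - [K num]] ^ [M [P [K num]]]] ^ [P [K num]]]
  [M [M [M [P [P [K num]] - [K num]]] ^ [P [K num]]] ^ [P [K num]]]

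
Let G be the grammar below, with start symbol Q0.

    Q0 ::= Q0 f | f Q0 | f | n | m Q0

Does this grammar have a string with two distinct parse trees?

Ambiguous

Witness: f f

Derivation 1: Q0 ⇒ Q0 f ⇒ f f
Derivation 2: Q0 ⇒ f Q0 ⇒ f f

Two distinct leftmost derivations for the same string.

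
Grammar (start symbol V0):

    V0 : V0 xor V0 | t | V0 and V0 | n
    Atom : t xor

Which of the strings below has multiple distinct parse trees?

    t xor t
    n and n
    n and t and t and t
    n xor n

n and t and t and t

t xor t: 1 tree
n and n: 1 tree
n and t and t and t: 5 trees
n xor n: 1 tree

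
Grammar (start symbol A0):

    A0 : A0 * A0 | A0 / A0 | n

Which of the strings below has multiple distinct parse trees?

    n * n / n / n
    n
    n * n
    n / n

n * n / n / n

n * n / n / n: 5 trees
n: 1 tree
n * n: 1 tree
n / n: 1 tree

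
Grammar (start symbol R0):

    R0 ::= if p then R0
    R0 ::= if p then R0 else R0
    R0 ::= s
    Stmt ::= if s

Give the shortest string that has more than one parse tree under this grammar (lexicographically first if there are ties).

if p then if p then s else s

length 1: no string has ≥2 trees
length 4: no string has ≥2 trees
length 6: no string has ≥2 trees
length 7: no string has ≥2 trees
length 9: if p then if p then s else s has 2 parse trees

Two derivations of if p then if p then s else s:
  R0 ⇒ if p then R0 ⇒ if p then if p then R0 else R0 ⇒ if p then if p then s else R0 ⇒ if p then if p then s else s
  R0 ⇒ if p then R0 else R0 ⇒ if p then if p then R0 else R0 ⇒ if p then if p then s else R0 ⇒ if p then if p then s else s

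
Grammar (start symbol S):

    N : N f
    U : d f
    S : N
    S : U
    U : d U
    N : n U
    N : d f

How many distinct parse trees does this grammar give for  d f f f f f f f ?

1

Parse trees for d f f f f f f f:
  [S [N [N [N [N [N [N [N d f] f] f] f] f] f] f]]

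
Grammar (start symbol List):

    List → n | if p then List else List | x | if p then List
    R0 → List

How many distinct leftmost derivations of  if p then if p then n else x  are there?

2

Parse trees for if p then if p then n else x:
  [List if p then [List if p then [List n]] else [List x]]
  [List if p then [List if p then [List n] else [List x]]]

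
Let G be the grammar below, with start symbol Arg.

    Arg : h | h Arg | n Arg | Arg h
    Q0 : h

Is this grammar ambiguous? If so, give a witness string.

Ambiguous

Witness: h h

Derivation 1: Arg ⇒ h Arg ⇒ h h
Derivation 2: Arg ⇒ Arg h ⇒ h h

Two distinct leftmost derivations for the same string.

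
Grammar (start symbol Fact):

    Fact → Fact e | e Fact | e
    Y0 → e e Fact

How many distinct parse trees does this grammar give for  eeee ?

8

Parse trees for eeee:
  [Fact [Fact [Fact [Fact e] e] e] e]
  [Fact [Fact [Fact e [Fact e]] e] e]
  [Fact [Fact e [Fact [Fact e] e]] e]
  [Fact [Fact e [Fact e [Fact e]]] e]
  [Fact e [Fact [Fact [Fact e] e] e]]
  [Fact e [Fact [Fact e [Fact e]] e]]
  [Fact e [Fact e [Fact [Fact e] e]]]
  [Fact e [Fact e [Fact e [Fact e]]]]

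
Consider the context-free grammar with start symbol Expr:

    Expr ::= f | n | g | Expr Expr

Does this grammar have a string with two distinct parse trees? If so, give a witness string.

Ambiguous

Witness: f f f

Derivation 1: Expr ⇒ Expr Expr ⇒ f Expr ⇒ f Expr Expr ⇒ f f Expr ⇒ f f f
Derivation 2: Expr ⇒ Expr Expr ⇒ Expr Expr Expr ⇒ f Expr Expr ⇒ f f Expr ⇒ f f f

Two distinct leftmost derivations for the same string.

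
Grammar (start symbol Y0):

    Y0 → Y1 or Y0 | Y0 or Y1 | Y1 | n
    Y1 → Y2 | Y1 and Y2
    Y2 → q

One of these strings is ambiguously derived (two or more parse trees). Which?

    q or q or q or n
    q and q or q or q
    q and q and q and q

q or q or q or n: 1 tree
q and q or q or q: 4 trees
q and q and q and q: 1 tree

q and q or q or q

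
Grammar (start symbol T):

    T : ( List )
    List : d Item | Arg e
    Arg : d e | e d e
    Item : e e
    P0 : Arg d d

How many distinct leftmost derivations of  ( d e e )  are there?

Parse trees for ( d e e ):
  [T ( [List d [Item e e]] )]
  [T ( [List [Arg d e] e] )]

2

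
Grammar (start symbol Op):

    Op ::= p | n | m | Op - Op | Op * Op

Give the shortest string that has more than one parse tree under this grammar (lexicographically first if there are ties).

m * m * m

length 1: no string has ≥2 trees
length 3: no string has ≥2 trees
length 5: m * m * m has 2 parse trees

Two derivations of m * m * m:
  Op ⇒ Op * Op ⇒ m * Op ⇒ m * Op * Op ⇒ m * m * Op ⇒ m * m * m
  Op ⇒ Op * Op ⇒ Op * Op * Op ⇒ m * Op * Op ⇒ m * m * Op ⇒ m * m * m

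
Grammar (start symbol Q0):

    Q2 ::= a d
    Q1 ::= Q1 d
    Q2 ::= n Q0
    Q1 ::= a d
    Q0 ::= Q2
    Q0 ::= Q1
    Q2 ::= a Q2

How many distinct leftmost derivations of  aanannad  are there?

Parse trees for aanannad:
  [Q0 [Q2 a [Q2 a [Q2 n [Q0 [Q2 a [Q2 n [Q0 [Q2 n [Q0 [Q2 a d]]]]]]]]]]]
  [Q0 [Q2 a [Q2 a [Q2 n [Q0 [Q2 a [Q2 n [Q0 [Q2 n [Q0 [Q1 a d]]]]]]]]]]]

2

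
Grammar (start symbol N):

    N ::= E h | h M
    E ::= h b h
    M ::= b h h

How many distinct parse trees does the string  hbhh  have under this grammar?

Parse trees for hbhh:
  [N [E h b h] h]
  [N h [M b h h]]

2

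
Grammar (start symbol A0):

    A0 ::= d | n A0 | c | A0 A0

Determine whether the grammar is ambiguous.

Ambiguous

Witness: c c c

Derivation 1: A0 ⇒ A0 A0 ⇒ c A0 ⇒ c A0 A0 ⇒ c c A0 ⇒ c c c
Derivation 2: A0 ⇒ A0 A0 ⇒ A0 A0 A0 ⇒ c A0 A0 ⇒ c c A0 ⇒ c c c

Two distinct leftmost derivations for the same string.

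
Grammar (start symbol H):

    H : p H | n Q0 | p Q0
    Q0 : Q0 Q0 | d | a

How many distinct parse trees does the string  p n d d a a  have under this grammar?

5

Parse trees for p n d d a a:
  [H p [H n [Q0 [Q0 d] [Q0 [Q0 d] [Q0 [Q0 a] [Q0 a]]]]]]
  [H p [H n [Q0 [Q0 d] [Q0 [Q0 [Q0 d] [Q0 a]] [Q0 a]]]]]
  [H p [H n [Q0 [Q0 [Q0 d] [Q0 d]] [Q0 [Q0 a] [Q0 a]]]]]
  [H p [H n [Q0 [Q0 [Q0 d] [Q0 [Q0 d] [Q0 a]]] [Q0 a]]]]
  [H p [H n [Q0 [Q0 [Q0 [Q0 d] [Q0 d]] [Q0 a]] [Q0 a]]]]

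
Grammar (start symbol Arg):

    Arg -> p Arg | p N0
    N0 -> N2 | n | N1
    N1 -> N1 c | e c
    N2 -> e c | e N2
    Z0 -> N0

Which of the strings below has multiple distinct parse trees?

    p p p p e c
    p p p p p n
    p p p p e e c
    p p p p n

p p p p e c: 2 trees
p p p p p n: 1 tree
p p p p e e c: 1 tree
p p p p n: 1 tree

p p p p e c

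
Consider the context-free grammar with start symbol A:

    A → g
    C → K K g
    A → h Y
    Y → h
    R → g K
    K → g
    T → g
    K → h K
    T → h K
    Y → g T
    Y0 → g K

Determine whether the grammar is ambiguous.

Unambiguous

(C, R, Y0 are unreachable from A, so their rules don't affect L(A).) Each reachable nonterminal has at most one production per leading terminal, and all productions are right-linear; the derivation is determined token-by-token.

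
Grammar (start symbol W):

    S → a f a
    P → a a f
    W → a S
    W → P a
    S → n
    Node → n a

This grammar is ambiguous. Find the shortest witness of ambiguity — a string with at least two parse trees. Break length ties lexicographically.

a a f a

length 2: no string has ≥2 trees
length 4: a a f a has 2 parse trees

Two derivations of a a f a:
  W ⇒ a S ⇒ a a f a
  W ⇒ P a ⇒ a a f a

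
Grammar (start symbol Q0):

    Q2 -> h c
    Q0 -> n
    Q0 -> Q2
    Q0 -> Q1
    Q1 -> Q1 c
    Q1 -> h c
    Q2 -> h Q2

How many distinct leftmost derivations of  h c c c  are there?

1

Parse trees for h c c c:
  [Q0 [Q1 [Q1 [Q1 h c] c] c]]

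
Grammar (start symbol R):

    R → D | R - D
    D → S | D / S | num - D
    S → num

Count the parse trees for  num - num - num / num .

Parse trees for num - num - num / num:
  [R [D [D num - [D num - [D [S num]]]] / [S num]]]
  [R [D num - [D [D num - [D [S num]]] / [S num]]]]
  [R [D num - [D num - [D [D [S num]] / [S num]]]]]
  [R [R [D [S num]]] - [D [D num - [D [S num]]] / [S num]]]
  [R [R [D [S num]]] - [D num - [D [D [S num]] / [S num]]]]
  [R [R [D num - [D [S num]]]] - [D [D [S num]] / [S num]]]
  [R [R [R [D [S num]]] - [D [S num]]] - [D [D [S num]] / [S num]]]

7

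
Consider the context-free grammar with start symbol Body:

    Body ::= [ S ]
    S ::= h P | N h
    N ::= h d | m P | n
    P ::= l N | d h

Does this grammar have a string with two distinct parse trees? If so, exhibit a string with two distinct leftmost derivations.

Witness: [ h d h ]

Derivation 1: Body ⇒ [ S ] ⇒ [ h P ] ⇒ [ h d h ]
Derivation 2: Body ⇒ [ S ] ⇒ [ N h ] ⇒ [ h d h ]

Two distinct leftmost derivations for the same string.

Ambiguous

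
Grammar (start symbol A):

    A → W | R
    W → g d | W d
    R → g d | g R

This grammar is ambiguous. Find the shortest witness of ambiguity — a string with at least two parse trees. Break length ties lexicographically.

length 2: g d has 2 parse trees

Two derivations of g d:
  A ⇒ W ⇒ g d
  A ⇒ R ⇒ g d

g d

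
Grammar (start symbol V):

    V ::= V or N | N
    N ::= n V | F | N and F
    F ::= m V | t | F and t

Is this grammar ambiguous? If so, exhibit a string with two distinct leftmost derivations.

Witness: t and t

Derivation 1: V ⇒ N ⇒ F ⇒ F and t ⇒ t and t
Derivation 2: V ⇒ N ⇒ N and F ⇒ F and F ⇒ t and F ⇒ t and t

Two distinct leftmost derivations for the same string.

Ambiguous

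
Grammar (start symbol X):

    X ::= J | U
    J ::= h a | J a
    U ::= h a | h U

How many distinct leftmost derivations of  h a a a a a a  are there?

1

Parse trees for h a a a a a a:
  [X [J [J [J [J [J [J h a] a] a] a] a] a]]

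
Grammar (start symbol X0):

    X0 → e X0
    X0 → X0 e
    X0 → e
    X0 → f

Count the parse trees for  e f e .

2

Parse trees for e f e:
  [X0 e [X0 [X0 f] e]]
  [X0 [X0 e [X0 f]] e]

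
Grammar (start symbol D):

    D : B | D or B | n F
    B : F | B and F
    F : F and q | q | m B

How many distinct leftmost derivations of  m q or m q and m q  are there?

Parse trees for m q or m q and m q:
  [D [D [B [F m [B [F q]]]]] or [B [F m [B [B [F q]] and [F m [B [F q]]]]]]]
  [D [D [B [F m [B [F q]]]]] or [B [B [F m [B [F q]]]] and [F m [B [F q]]]]]

2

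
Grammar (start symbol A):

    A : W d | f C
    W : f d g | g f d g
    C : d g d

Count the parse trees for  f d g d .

Parse trees for f d g d:
  [A [W f d g] d]
  [A f [C d g d]]

2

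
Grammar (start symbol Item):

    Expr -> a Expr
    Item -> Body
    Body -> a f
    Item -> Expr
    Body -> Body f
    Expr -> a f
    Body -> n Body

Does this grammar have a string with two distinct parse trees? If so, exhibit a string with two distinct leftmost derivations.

Witness: a f

Derivation 1: Item ⇒ Body ⇒ a f
Derivation 2: Item ⇒ Expr ⇒ a f

Two distinct leftmost derivations for the same string.

Ambiguous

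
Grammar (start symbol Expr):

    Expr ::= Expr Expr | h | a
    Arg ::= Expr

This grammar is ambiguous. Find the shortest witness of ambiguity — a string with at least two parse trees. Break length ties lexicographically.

length 1: no string has ≥2 trees
length 2: no string has ≥2 trees
length 3: a a a has 2 parse trees

Two derivations of a a a:
  Expr ⇒ Expr Expr ⇒ Expr Expr Expr ⇒ a Expr Expr ⇒ a a Expr ⇒ a a a
  Expr ⇒ Expr Expr ⇒ a Expr ⇒ a Expr Expr ⇒ a a Expr ⇒ a a a

a a a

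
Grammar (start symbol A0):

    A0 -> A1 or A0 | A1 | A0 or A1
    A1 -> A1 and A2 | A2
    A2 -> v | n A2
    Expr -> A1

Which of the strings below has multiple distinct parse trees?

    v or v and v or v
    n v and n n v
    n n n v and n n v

v or v and v or v: 4 trees
n v and n n v: 1 tree
n n n v and n n v: 1 tree

v or v and v or v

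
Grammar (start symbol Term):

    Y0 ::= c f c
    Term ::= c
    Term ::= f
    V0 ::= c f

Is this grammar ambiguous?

Unambiguous

(Y0, V0 are unreachable from Term, so their rules don't affect L(Term).) Restricted to the reachable nonterminals, every rule has the form A → t or A → t B, and no two rules for the same A share a first terminal. The grammar encodes a DFA — one run per string.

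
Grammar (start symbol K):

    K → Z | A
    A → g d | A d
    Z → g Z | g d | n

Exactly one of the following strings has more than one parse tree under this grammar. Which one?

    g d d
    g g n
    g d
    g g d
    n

g d d: 1 tree
g g n: 1 tree
g d: 2 trees
g g d: 1 tree
n: 1 tree

g d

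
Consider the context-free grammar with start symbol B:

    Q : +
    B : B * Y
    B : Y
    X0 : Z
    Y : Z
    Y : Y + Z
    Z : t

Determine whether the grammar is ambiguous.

Unambiguous

(X0, Q are unreachable from B, so their rules don't affect L(B).) The grammar is stratified — B handles '*' (left-recursive), Y handles '+', Z atoms. Each operator has a fixed associativity and precedence level, so every string has one parse.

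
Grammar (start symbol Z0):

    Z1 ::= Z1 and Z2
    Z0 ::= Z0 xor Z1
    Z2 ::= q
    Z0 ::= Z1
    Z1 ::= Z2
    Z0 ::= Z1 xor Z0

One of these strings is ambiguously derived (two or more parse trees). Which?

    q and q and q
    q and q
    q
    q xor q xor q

q and q and q: 1 tree
q and q: 1 tree
q: 1 tree
q xor q xor q: 4 trees

q xor q xor q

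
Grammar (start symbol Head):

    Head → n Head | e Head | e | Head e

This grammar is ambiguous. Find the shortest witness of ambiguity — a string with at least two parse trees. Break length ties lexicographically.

e e

length 1: no string has ≥2 trees
length 2: e e has 2 parse trees

Two derivations of e e:
  Head ⇒ e Head ⇒ e e
  Head ⇒ Head e ⇒ e e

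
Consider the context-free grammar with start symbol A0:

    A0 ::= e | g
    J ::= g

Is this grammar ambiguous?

Unambiguous

Only A0 is reachable from A0; ignoring the rest: Restricted to the reachable nonterminals, every rule has the form A → t or A → t B, and no two rules for the same A share a first terminal. The grammar encodes a DFA — one run per string.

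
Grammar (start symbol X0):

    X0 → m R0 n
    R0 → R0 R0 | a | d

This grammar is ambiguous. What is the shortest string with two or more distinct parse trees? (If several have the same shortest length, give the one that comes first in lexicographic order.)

length 3: no string has ≥2 trees
length 4: no string has ≥2 trees
length 5: m a a a n has 2 parse trees

Two derivations of m a a a n:
  X0 ⇒ m R0 n ⇒ m R0 R0 n ⇒ m R0 R0 R0 n ⇒ m a R0 R0 n ⇒ m a a R0 n ⇒ m a a a n
  X0 ⇒ m R0 n ⇒ m R0 R0 n ⇒ m a R0 n ⇒ m a R0 R0 n ⇒ m a a R0 n ⇒ m a a a n

m a a a n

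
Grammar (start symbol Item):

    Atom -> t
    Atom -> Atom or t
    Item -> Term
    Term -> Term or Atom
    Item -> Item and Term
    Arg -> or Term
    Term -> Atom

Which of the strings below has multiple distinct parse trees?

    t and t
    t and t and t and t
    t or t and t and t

t and t: 1 tree
t and t and t and t: 1 tree
t or t and t and t: 2 trees

t or t and t and t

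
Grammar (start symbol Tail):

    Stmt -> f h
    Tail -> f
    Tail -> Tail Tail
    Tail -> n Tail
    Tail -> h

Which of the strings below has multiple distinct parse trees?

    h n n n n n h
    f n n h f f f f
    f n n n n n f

h n n n n n h: 1 tree
f n n h f f f f: 165 trees
f n n n n n f: 1 tree

f n n h f f f f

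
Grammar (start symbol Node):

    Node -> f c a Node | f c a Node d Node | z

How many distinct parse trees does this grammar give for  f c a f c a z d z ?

2

Parse trees for f c a f c a z d z:
  [Node f c a [Node f c a [Node z] d [Node z]]]
  [Node f c a [Node f c a [Node z]] d [Node z]]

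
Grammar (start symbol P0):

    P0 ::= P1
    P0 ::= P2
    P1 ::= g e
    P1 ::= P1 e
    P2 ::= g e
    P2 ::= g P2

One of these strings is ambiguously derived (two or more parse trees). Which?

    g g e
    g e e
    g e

g g e: 1 tree
g e e: 1 tree
g e: 2 trees

g e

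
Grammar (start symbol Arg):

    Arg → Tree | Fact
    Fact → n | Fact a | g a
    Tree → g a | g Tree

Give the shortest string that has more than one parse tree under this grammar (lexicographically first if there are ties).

g a

length 1: no string has ≥2 trees
length 2: g a has 2 parse trees

Two derivations of g a:
  Arg ⇒ Tree ⇒ g a
  Arg ⇒ Fact ⇒ g a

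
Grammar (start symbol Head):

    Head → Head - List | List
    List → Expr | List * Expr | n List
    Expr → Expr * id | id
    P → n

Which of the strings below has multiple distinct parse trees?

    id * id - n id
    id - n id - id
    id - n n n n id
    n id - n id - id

id * id - n id

id * id - n id: 2 trees
id - n id - id: 1 tree
id - n n n n id: 1 tree
n id - n id - id: 1 tree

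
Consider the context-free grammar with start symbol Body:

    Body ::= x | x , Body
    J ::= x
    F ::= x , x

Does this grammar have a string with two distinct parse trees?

Unambiguous

Only Body is reachable from Body; ignoring the rest: The reachable grammar is A → atom sep A | atom. Each atom is followed by either the separator (recurse) or end-of-string (stop) — no choice point.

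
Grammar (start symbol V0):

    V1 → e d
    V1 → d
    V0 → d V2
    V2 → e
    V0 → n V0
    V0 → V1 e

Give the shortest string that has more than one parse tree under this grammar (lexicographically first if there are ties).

d e

length 2: d e has 2 parse trees

Two derivations of d e:
  V0 ⇒ d V2 ⇒ d e
  V0 ⇒ V1 e ⇒ d e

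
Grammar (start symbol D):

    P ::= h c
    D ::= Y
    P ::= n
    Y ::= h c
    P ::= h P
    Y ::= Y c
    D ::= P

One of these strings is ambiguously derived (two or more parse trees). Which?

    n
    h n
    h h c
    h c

h c

n: 1 tree
h n: 1 tree
h h c: 1 tree
h c: 2 trees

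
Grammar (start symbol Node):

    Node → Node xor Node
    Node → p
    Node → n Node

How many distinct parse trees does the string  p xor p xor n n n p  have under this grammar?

Parse trees for p xor p xor n n n p:
  [Node [Node p] xor [Node [Node p] xor [Node n [Node n [Node n [Node p]]]]]]
  [Node [Node [Node p] xor [Node p]] xor [Node n [Node n [Node n [Node p]]]]]

2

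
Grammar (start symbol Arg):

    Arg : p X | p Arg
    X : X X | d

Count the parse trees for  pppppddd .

2

Parse trees for pppppddd:
  [Arg p [Arg p [Arg p [Arg p [Arg p [X [X d] [X [X d] [X d]]]]]]]]
  [Arg p [Arg p [Arg p [Arg p [Arg p [X [X [X d] [X d]] [X d]]]]]]]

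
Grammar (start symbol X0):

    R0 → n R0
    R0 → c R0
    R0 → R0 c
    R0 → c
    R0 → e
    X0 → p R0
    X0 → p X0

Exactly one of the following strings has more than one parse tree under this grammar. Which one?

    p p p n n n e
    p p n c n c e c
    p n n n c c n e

p p n c n c e c

p p p n n n e: 1 tree
p p n c n c e c: 5 trees
p n n n c c n e: 1 tree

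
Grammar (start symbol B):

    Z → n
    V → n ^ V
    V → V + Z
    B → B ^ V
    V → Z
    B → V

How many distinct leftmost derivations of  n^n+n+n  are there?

4

Parse trees for n^n+n+n:
  [B [B [V [Z n]]] ^ [V [V [V [Z n]] + [Z n]] + [Z n]]]
  [B [V n ^ [V [V [V [Z n]] + [Z n]] + [Z n]]]]
  [B [V [V n ^ [V [V [Z n]] + [Z n]]] + [Z n]]]
  [B [V [V [V n ^ [V [Z n]]] + [Z n]] + [Z n]]]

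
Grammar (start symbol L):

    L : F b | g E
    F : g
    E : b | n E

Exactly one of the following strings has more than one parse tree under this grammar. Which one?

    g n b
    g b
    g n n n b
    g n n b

g n b: 1 tree
g b: 2 trees
g n n n b: 1 tree
g n n b: 1 tree

g b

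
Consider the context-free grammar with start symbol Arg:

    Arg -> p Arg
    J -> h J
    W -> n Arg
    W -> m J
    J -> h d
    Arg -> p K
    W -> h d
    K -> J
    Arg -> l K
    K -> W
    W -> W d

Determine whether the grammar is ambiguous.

Ambiguous

Witness: l h d

Derivation 1: Arg ⇒ l K ⇒ l J ⇒ l h d
Derivation 2: Arg ⇒ l K ⇒ l W ⇒ l h d

Two distinct leftmost derivations for the same string.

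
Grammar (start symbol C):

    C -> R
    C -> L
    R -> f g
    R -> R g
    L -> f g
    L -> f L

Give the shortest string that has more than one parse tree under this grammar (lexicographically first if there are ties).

length 2: f g has 2 parse trees

Two derivations of f g:
  C ⇒ R ⇒ f g
  C ⇒ L ⇒ f g

f g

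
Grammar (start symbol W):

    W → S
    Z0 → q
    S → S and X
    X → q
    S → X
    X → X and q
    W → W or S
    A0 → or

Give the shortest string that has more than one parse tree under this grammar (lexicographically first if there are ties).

q and q

length 1: no string has ≥2 trees
length 3: q and q has 2 parse trees

Two derivations of q and q:
  W ⇒ S ⇒ S and X ⇒ X and X ⇒ q and X ⇒ q and q
  W ⇒ S ⇒ X ⇒ X and q ⇒ q and q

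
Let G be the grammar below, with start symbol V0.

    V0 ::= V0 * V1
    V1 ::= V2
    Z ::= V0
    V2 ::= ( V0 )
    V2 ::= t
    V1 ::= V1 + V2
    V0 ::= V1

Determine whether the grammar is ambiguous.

Only V0, V1, V2 are reachable from V0; ignoring the rest: This is a standard precedence ladder (V0 over V1 over V2), with each level left-recursive on its own operator ('*' at V0, '+' at V1). That structure is LR(1), hence unambiguous.

Unambiguous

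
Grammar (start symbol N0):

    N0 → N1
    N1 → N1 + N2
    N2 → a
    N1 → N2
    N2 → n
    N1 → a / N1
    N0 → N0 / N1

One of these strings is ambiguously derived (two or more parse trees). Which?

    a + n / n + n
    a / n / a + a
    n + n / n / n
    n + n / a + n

a / n / a + a

a + n / n + n: 1 tree
a / n / a + a: 2 trees
n + n / n / n: 1 tree
n + n / a + n: 1 tree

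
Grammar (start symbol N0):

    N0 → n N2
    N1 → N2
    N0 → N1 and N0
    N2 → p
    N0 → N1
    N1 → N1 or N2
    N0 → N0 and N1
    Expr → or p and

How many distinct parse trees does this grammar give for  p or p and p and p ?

Parse trees for p or p and p and p:
  [N0 [N1 [N1 [N2 p]] or [N2 p]] and [N0 [N1 [N2 p]] and [N0 [N1 [N2 p]]]]]
  [N0 [N1 [N1 [N2 p]] or [N2 p]] and [N0 [N0 [N1 [N2 p]]] and [N1 [N2 p]]]]
  [N0 [N0 [N1 [N1 [N2 p]] or [N2 p]] and [N0 [N1 [N2 p]]]] and [N1 [N2 p]]]
  [N0 [N0 [N0 [N1 [N1 [N2 p]] or [N2 p]]] and [N1 [N2 p]]] and [N1 [N2 p]]]

4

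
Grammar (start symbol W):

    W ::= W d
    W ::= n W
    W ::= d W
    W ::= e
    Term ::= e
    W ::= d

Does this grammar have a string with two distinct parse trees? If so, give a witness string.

Ambiguous

Witness: d d

Derivation 1: W ⇒ W d ⇒ d d
Derivation 2: W ⇒ d W ⇒ d d

Two distinct leftmost derivations for the same string.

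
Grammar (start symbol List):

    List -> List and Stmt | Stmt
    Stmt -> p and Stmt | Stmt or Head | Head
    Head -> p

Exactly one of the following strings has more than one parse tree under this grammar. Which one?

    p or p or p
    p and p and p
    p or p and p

p and p and p

p or p or p: 1 tree
p and p and p: 4 trees
p or p and p: 1 tree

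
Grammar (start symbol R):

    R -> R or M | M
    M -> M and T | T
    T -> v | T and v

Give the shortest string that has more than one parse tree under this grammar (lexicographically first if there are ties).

length 1: no string has ≥2 trees
length 3: v and v has 2 parse trees

Two derivations of v and v:
  R ⇒ M ⇒ M and T ⇒ T and T ⇒ v and T ⇒ v and v
  R ⇒ M ⇒ T ⇒ T and v ⇒ v and v

v and v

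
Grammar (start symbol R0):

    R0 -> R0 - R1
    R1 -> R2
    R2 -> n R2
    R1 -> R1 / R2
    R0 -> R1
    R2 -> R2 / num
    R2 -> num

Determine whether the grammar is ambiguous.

Witness: num / num

Derivation 1: R0 ⇒ R1 ⇒ R2 ⇒ R2 / num ⇒ num / num
Derivation 2: R0 ⇒ R1 ⇒ R1 / R2 ⇒ R2 / R2 ⇒ num / R2 ⇒ num / num

Two distinct leftmost derivations for the same string.

Ambiguous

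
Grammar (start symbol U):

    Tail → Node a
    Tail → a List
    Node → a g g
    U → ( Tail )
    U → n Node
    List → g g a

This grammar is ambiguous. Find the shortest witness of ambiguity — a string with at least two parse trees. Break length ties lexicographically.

length 4: no string has ≥2 trees
length 6: ( a g g a ) has 2 parse trees

Two derivations of ( a g g a ):
  U ⇒ ( Tail ) ⇒ ( Node a ) ⇒ ( a g g a )
  U ⇒ ( Tail ) ⇒ ( a List ) ⇒ ( a g g a )

( a g g a )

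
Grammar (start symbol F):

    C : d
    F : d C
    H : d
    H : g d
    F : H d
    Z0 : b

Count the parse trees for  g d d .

1

Parse trees for g d d:
  [F [H g d] d]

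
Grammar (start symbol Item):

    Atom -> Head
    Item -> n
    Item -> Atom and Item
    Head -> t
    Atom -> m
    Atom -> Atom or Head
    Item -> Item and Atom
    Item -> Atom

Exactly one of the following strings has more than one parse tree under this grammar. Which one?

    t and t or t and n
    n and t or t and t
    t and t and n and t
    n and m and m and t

t and t and n and t

t and t or t and n: 1 tree
n and t or t and t: 1 tree
t and t and n and t: 3 trees
n and m and m and t: 1 tree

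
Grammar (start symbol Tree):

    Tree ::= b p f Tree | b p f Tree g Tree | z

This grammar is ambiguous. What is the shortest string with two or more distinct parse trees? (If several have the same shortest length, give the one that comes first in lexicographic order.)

b p f b p f z g z

length 1: no string has ≥2 trees
length 4: no string has ≥2 trees
length 6: no string has ≥2 trees
length 7: no string has ≥2 trees
length 9: b p f b p f z g z has 2 parse trees

Two derivations of b p f b p f z g z:
  Tree ⇒ b p f Tree ⇒ b p f b p f Tree g Tree ⇒ b p f b p f z g Tree ⇒ b p f b p f z g z
  Tree ⇒ b p f Tree g Tree ⇒ b p f b p f Tree g Tree ⇒ b p f b p f z g Tree ⇒ b p f b p f z g z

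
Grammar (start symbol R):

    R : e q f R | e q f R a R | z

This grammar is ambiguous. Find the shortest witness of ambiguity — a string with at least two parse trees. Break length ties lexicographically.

length 1: no string has ≥2 trees
length 4: no string has ≥2 trees
length 6: no string has ≥2 trees
length 7: no string has ≥2 trees
length 9: e q f e q f z a z has 2 parse trees

Two derivations of e q f e q f z a z:
  R ⇒ e q f R ⇒ e q f e q f R a R ⇒ e q f e q f z a R ⇒ e q f e q f z a z
  R ⇒ e q f R a R ⇒ e q f e q f R a R ⇒ e q f e q f z a R ⇒ e q f e q f z a z

e q f e q f z a z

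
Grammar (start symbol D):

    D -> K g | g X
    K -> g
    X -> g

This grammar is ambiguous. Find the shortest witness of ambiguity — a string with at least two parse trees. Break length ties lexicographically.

g g

length 2: g g has 2 parse trees

Two derivations of g g:
  D ⇒ K g ⇒ g g
  D ⇒ g X ⇒ g g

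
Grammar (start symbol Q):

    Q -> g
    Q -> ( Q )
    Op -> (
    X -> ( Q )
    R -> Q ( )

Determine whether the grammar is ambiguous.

(Op, X, R are unreachable from Q, so their rules don't affect L(Q).) Each string is a nest of matched brackets around a single atom. An opening bracket forces the recursive rule; an atom forces the base rule.

Unambiguous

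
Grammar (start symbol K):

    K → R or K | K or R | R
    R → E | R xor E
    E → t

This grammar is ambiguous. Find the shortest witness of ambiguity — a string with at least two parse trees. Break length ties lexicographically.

t or t

length 1: no string has ≥2 trees
length 3: t or t has 2 parse trees

Two derivations of t or t:
  K ⇒ R or K ⇒ E or K ⇒ t or K ⇒ t or R ⇒ t or E ⇒ t or t
  K ⇒ K or R ⇒ R or R ⇒ E or R ⇒ t or R ⇒ t or E ⇒ t or t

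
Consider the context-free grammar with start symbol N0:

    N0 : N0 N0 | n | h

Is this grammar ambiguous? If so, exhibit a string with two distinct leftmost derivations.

Witness: h h h

Derivation 1: N0 ⇒ N0 N0 ⇒ N0 N0 N0 ⇒ h N0 N0 ⇒ h h N0 ⇒ h h h
Derivation 2: N0 ⇒ N0 N0 ⇒ h N0 ⇒ h N0 N0 ⇒ h h N0 ⇒ h h h

Two distinct leftmost derivations for the same string.

Ambiguous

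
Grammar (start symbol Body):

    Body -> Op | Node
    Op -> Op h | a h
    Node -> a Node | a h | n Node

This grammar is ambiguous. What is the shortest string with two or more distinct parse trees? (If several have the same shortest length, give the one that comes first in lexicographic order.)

length 2: a h has 2 parse trees

Two derivations of a h:
  Body ⇒ Op ⇒ a h
  Body ⇒ Node ⇒ a h

a h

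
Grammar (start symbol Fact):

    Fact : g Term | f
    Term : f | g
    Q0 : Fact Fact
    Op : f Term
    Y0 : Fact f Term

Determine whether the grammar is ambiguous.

(Q0, Op, Y0 are unreachable from Fact, so their rules don't affect L(Fact).) Restricted to the reachable nonterminals, every rule has the form A → t or A → t B, and no two rules for the same A share a first terminal. The grammar encodes a DFA — one run per string.

Unambiguous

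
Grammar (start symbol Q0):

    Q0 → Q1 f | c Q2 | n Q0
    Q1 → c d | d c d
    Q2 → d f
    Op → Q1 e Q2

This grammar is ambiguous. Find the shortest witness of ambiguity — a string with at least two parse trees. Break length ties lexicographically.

length 3: c d f has 2 parse trees

Two derivations of c d f:
  Q0 ⇒ Q1 f ⇒ c d f
  Q0 ⇒ c Q2 ⇒ c d f

c d f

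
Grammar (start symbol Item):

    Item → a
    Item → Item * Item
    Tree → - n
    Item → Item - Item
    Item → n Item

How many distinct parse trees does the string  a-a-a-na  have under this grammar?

5

Parse trees for a-a-a-na:
  [Item [Item a] - [Item [Item a] - [Item [Item a] - [Item n [Item a]]]]]
  [Item [Item a] - [Item [Item [Item a] - [Item a]] - [Item n [Item a]]]]
  [Item [Item [Item a] - [Item a]] - [Item [Item a] - [Item n [Item a]]]]
  [Item [Item [Item a] - [Item [Item a] - [Item a]]] - [Item n [Item a]]]
  [Item [Item [Item [Item a] - [Item a]] - [Item a]] - [Item n [Item a]]]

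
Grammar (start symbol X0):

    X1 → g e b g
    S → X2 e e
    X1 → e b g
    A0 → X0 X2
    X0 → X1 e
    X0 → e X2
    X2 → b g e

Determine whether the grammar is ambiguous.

Witness: e b g e

Derivation 1: X0 ⇒ X1 e ⇒ e b g e
Derivation 2: X0 ⇒ e X2 ⇒ e b g e

Two distinct leftmost derivations for the same string.

Ambiguous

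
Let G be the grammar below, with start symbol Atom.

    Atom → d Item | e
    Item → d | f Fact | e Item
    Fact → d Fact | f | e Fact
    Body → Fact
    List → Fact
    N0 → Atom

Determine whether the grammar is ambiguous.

Only Atom, Item, Fact are reachable from Atom; ignoring the rest: Restricted to the reachable nonterminals, every rule has the form A → t or A → t B, and no two rules for the same A share a first terminal. The grammar encodes a DFA — one run per string.

Unambiguous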